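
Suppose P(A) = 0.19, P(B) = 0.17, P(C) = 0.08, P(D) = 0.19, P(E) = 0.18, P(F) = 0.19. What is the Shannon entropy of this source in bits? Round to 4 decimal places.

2.5371 bits

H = −Σ pᵢ log₂ pᵢ.
−0.19·log₂(0.19) = 0.4552
−0.17·log₂(0.17) = 0.4346
−0.08·log₂(0.08) = 0.2915
−0.19·log₂(0.19) = 0.4552
−0.18·log₂(0.18) = 0.4453
−0.19·log₂(0.19) = 0.4552
Sum ≈ 2.5371 → 2.5371 bits.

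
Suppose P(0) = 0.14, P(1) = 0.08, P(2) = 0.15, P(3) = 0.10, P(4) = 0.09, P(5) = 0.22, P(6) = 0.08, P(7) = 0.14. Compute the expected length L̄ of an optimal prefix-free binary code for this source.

2.94 bits/symbol

Repeatedly combine the two least-probable nodes; the expected code length is the sum of the merged weights.
merge 2/25 + 2/25 → 4/25
merge 9/100 + 1/10 → 19/100
merge 7/50 + 7/50 → 7/25
merge 3/20 + 4/25 → 31/100
merge 19/100 + 11/50 → 41/100
merge 7/25 + 31/100 → 59/100
merge 41/100 + 59/100 → 1
L = 4/25 + 19/100 + 7/25 + 31/100 + 41/100 + 59/100 + 1 = 147/50 = 2.94 bits/symbol.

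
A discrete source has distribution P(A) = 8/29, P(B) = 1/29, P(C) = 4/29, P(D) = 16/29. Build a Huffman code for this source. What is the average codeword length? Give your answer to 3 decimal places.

Repeatedly combine the two least-probable nodes; the expected code length is the sum of the merged weights.
merge 1/29 + 4/29 → 5/29
merge 5/29 + 8/29 → 13/29
merge 13/29 + 16/29 → 1
L = 5/29 + 13/29 + 1 = 47/29 ≈ 1.621 bits/symbol.

1.621 bits/symbol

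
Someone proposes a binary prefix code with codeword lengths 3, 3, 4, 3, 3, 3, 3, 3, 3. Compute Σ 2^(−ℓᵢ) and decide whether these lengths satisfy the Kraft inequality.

With common denominator 2^4 = 16: Σ 2^(−ℓᵢ) = 2/16 + 2/16 + 1/16 + 2/16 + 2/16 + 2/16 + 2/16 + 2/16 + 2/16 = 17/16 = 1.0625.
Kraft's inequality requires Σ ≤ 1; here Σ = 1.0625 > 1, so no such prefix code exists.

1.0625; no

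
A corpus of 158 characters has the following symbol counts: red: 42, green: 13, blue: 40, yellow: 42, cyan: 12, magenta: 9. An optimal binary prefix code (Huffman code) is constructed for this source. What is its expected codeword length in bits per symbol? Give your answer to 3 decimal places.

Probabilities are the counts divided by 158.
Repeatedly combine the two least-probable nodes; the expected code length is the sum of the merged weights.
merge 9/158 + 6/79 → 21/158
merge 13/158 + 21/158 → 17/79
merge 17/79 + 20/79 → 37/79
merge 21/79 + 21/79 → 42/79
merge 37/79 + 42/79 → 1
L = 21/158 + 17/79 + 37/79 + 42/79 + 1 = 371/158 ≈ 2.348 bits/symbol.

2.348 bits/symbol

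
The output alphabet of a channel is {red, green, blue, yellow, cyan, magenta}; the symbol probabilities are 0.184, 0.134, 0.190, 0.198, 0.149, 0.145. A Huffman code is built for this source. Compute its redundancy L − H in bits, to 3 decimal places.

0.043 bits

Entropy H = −Σ p log₂ p ≈ 2.5690 bits.
Huffman merges: 67/500+29/200→279/1000; 149/1000+23/125→333/1000; 19/100+99/500→97/250; 279/1000+333/1000→153/250; 97/250+153/250→1. L = 653/250 ≈ 2.6120.
L − H = 2.6120 − 2.5690 = 0.043 bits.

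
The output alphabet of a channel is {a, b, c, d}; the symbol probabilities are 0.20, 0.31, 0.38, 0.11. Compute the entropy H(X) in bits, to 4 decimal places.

H = −Σ pᵢ log₂ pᵢ.
−0.20·log₂(0.20) = 0.4644
−0.31·log₂(0.31) = 0.5238
−0.38·log₂(0.38) = 0.5305
−0.11·log₂(0.11) = 0.3503
Sum ≈ 1.8689 → 1.8689 bits.

1.8689 bits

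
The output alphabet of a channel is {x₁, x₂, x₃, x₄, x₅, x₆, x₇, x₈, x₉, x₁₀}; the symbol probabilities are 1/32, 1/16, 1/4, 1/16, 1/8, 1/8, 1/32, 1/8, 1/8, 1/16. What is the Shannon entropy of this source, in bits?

3.0625 bits

Each probability is a power of 1/2, so log₂(1/p) is an integer.
H = Σ p·log₂(1/p) = 1/32·5 + 1/16·4 + 1/4·2 + 1/16·4 + 1/8·3 + 1/8·3 + 1/32·5 + 1/8·3 + 1/8·3 + 1/16·4 = 3.0625 bits.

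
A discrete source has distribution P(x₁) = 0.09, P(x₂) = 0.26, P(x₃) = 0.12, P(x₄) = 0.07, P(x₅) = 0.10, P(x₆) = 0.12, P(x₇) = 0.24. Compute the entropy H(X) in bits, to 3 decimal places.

H = −Σ pᵢ log₂ pᵢ.
−0.09·log₂(0.09) = 0.3127
−0.26·log₂(0.26) = 0.5053
−0.12·log₂(0.12) = 0.3671
−0.07·log₂(0.07) = 0.2686
−0.10·log₂(0.10) = 0.3322
−0.12·log₂(0.12) = 0.3671
−0.24·log₂(0.24) = 0.4941
Sum ≈ 2.6470 → 2.647 bits.

2.647 bits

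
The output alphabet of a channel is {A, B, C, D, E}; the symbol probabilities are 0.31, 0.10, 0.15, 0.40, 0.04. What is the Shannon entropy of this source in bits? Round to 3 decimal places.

H = −Σ pᵢ log₂ pᵢ.
−0.31·log₂(0.31) = 0.5238
−0.10·log₂(0.10) = 0.3322
−0.15·log₂(0.15) = 0.4105
−0.40·log₂(0.40) = 0.5288
−0.04·log₂(0.04) = 0.1858
Sum ≈ 1.9811 → 1.981 bits.

1.981 bits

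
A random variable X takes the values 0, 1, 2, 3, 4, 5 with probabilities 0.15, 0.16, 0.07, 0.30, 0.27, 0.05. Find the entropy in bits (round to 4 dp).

2.3493 bits

H = −Σ pᵢ log₂ pᵢ.
−0.15·log₂(0.15) = 0.4105
−0.16·log₂(0.16) = 0.4230
−0.07·log₂(0.07) = 0.2686
−0.30·log₂(0.30) = 0.5211
−0.27·log₂(0.27) = 0.5100
−0.05·log₂(0.05) = 0.2161
Sum ≈ 2.3493 → 2.3493 bits.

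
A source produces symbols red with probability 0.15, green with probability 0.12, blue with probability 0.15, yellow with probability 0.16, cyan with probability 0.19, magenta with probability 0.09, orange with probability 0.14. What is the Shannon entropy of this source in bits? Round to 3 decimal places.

H = −Σ pᵢ log₂ pᵢ.
−0.15·log₂(0.15) = 0.4105
−0.12·log₂(0.12) = 0.3671
−0.15·log₂(0.15) = 0.4105
−0.16·log₂(0.16) = 0.4230
−0.19·log₂(0.19) = 0.4552
−0.09·log₂(0.09) = 0.3127
−0.14·log₂(0.14) = 0.3971
Sum ≈ 2.7762 → 2.776 bits.

2.776 bits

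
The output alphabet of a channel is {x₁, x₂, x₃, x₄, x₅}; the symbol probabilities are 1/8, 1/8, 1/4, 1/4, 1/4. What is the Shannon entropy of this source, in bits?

2.25 bits

Each probability is a power of 1/2, so log₂(1/p) is an integer.
H = Σ p·log₂(1/p) = 1/8·3 + 1/8·3 + 1/4·2 + 1/4·2 + 1/4·2 = 2.25 bits.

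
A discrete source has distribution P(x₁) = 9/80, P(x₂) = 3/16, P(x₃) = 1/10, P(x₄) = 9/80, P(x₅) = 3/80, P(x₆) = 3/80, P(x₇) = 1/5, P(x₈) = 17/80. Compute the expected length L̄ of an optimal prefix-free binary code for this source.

Repeatedly combine the two least-probable nodes; the expected code length is the sum of the merged weights.
merge 3/80 + 3/80 → 3/40
merge 3/40 + 1/10 → 7/40
merge 9/80 + 9/80 → 9/40
merge 7/40 + 3/16 → 29/80
merge 1/5 + 17/80 → 33/80
merge 9/40 + 29/80 → 47/80
merge 33/80 + 47/80 → 1
L = 3/40 + 7/40 + 9/40 + 29/80 + 33/80 + 47/80 + 1 = 227/80 = 2.8375 bits/symbol.

2.8375 bits/symbol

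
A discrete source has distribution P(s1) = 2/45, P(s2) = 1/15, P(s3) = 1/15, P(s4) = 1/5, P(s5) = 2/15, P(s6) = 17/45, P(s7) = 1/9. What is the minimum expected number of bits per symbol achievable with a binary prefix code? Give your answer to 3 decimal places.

2.533 bits/symbol

Repeatedly combine the two least-probable nodes; the expected code length is the sum of the merged weights.
merge 2/45 + 1/15 → 1/9
merge 1/15 + 1/9 → 8/45
merge 1/9 + 2/15 → 11/45
merge 8/45 + 1/5 → 17/45
merge 11/45 + 17/45 → 28/45
merge 17/45 + 28/45 → 1
L = 1/9 + 8/45 + 11/45 + 17/45 + 28/45 + 1 = 38/15 ≈ 2.533 bits/symbol.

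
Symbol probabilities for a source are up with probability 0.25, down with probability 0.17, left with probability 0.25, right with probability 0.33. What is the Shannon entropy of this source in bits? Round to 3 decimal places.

H = −Σ pᵢ log₂ pᵢ.
−0.25·log₂(0.25) = 0.5000
−0.17·log₂(0.17) = 0.4346
−0.25·log₂(0.25) = 0.5000
−0.33·log₂(0.33) = 0.5278
Sum ≈ 1.9624 → 1.962 bits.

1.962 bits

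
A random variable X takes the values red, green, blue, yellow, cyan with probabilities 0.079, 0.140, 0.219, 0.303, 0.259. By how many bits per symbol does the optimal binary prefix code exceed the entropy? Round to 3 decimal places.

0.026 bits

Entropy H = −Σ p log₂ p ≈ 2.1930 bits.
Huffman merges: 79/1000+7/50→219/1000; 219/1000+219/1000→219/500; 259/1000+303/1000→281/500; 219/500+281/500→1. L = 2219/1000 ≈ 2.2190.
L − H = 2.2190 − 2.1930 = 0.026 bits.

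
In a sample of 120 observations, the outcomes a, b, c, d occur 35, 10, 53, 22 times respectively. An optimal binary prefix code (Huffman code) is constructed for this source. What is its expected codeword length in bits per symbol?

1.825 bits/symbol

Probabilities are the counts divided by 120.
Repeatedly combine the two least-probable nodes; the expected code length is the sum of the merged weights.
merge 1/12 + 11/60 → 4/15
merge 4/15 + 7/24 → 67/120
merge 53/120 + 67/120 → 1
L = 4/15 + 67/120 + 1 = 73/40 = 1.825 bits/symbol.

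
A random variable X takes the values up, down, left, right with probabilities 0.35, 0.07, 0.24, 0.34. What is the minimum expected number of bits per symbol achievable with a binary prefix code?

Repeatedly combine the two least-probable nodes; the expected code length is the sum of the merged weights.
merge 7/100 + 6/25 → 31/100
merge 31/100 + 17/50 → 13/20
merge 7/20 + 13/20 → 1
L = 31/100 + 13/20 + 1 = 49/25 = 1.96 bits/symbol.

1.96 bits/symbol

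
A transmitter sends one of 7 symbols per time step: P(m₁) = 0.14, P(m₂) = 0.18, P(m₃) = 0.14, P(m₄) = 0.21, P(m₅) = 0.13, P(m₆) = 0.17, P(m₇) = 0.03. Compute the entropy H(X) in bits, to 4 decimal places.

2.6813 bits

H = −Σ pᵢ log₂ pᵢ.
−0.14·log₂(0.14) = 0.3971
−0.18·log₂(0.18) = 0.4453
−0.14·log₂(0.14) = 0.3971
−0.21·log₂(0.21) = 0.4728
−0.13·log₂(0.13) = 0.3826
−0.17·log₂(0.17) = 0.4346
−0.03·log₂(0.03) = 0.1518
Sum ≈ 2.6813 → 2.6813 bits.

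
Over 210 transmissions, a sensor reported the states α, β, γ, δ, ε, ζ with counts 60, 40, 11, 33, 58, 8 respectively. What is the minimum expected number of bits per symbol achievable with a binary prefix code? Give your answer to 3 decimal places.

2.338 bits/symbol

Probabilities are the counts divided by 210.
Repeatedly combine the two least-probable nodes; the expected code length is the sum of the merged weights.
merge 4/105 + 11/210 → 19/210
merge 19/210 + 11/70 → 26/105
merge 4/21 + 26/105 → 46/105
merge 29/105 + 2/7 → 59/105
merge 46/105 + 59/105 → 1
L = 19/210 + 26/105 + 46/105 + 59/105 + 1 = 491/210 ≈ 2.338 bits/symbol.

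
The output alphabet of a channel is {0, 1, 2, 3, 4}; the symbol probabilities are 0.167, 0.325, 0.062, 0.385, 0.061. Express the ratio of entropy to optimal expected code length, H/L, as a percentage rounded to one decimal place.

Entropy H = −Σ p log₂ p ≈ 1.9832 bits.
Huffman merges: 61/1000+31/500→123/1000; 123/1000+167/1000→29/100; 29/100+13/40→123/200; 77/200+123/200→1. L = 507/250 ≈ 2.0280.
Efficiency = H/L = 1.9832/2.0280 = 97.8%.

97.8%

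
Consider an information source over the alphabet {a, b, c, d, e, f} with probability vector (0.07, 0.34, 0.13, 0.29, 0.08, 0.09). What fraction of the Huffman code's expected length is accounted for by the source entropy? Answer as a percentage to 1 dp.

Entropy H = −Σ p log₂ p ≈ 2.3024 bits.
Huffman merges: 7/100+2/25→3/20; 9/100+13/100→11/50; 3/20+11/50→37/100; 29/100+17/50→63/100; 37/100+63/100→1. L = 237/100 ≈ 2.3700.
Efficiency = H/L = 2.3024/2.3700 = 97.1%.

97.1%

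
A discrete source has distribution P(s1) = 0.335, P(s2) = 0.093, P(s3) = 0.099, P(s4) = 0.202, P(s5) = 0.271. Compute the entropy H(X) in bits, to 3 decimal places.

2.154 bits

H = −Σ pᵢ log₂ pᵢ.
−0.335·log₂(0.335) = 0.5286
−0.093·log₂(0.093) = 0.3187
−0.099·log₂(0.099) = 0.3303
−0.202·log₂(0.202) = 0.4661
−0.271·log₂(0.271) = 0.5105
Sum ≈ 2.1541 → 2.154 bits.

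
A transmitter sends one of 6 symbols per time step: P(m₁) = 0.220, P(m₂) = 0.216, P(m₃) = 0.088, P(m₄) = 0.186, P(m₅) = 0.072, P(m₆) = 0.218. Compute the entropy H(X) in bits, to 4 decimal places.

2.4704 bits

H = −Σ pᵢ log₂ pᵢ.
−0.220·log₂(0.220) = 0.4806
−0.216·log₂(0.216) = 0.4776
−0.088·log₂(0.088) = 0.3086
−0.186·log₂(0.186) = 0.4514
−0.072·log₂(0.072) = 0.2733
−0.218·log₂(0.218) = 0.4791
Sum ≈ 2.4704 → 2.4704 bits.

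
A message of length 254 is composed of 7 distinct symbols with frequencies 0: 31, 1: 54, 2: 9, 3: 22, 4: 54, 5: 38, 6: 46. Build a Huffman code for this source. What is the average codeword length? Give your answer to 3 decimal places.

2.697 bits/symbol

Probabilities are the counts divided by 254.
Repeatedly combine the two least-probable nodes; the expected code length is the sum of the merged weights.
merge 9/254 + 11/127 → 31/254
merge 31/254 + 31/254 → 31/127
merge 19/127 + 23/127 → 42/127
merge 27/127 + 27/127 → 54/127
merge 31/127 + 42/127 → 73/127
merge 54/127 + 73/127 → 1
L = 31/254 + 31/127 + 42/127 + 54/127 + 73/127 + 1 = 685/254 ≈ 2.697 bits/symbol.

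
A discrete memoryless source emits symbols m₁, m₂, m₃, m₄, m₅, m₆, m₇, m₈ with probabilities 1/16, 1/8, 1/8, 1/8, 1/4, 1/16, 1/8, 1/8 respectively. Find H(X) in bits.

2.875 bits

Each probability is a power of 1/2, so log₂(1/p) is an integer.
H = Σ p·log₂(1/p) = 1/16·4 + 1/8·3 + 1/8·3 + 1/8·3 + 1/4·2 + 1/16·4 + 1/8·3 + 1/8·3 = 2.875 bits.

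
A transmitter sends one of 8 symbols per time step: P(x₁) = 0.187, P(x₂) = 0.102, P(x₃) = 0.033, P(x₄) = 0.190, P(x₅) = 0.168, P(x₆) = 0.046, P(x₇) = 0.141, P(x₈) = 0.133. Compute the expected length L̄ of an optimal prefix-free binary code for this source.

Repeatedly combine the two least-probable nodes; the expected code length is the sum of the merged weights.
merge 33/1000 + 23/500 → 79/1000
merge 79/1000 + 51/500 → 181/1000
merge 133/1000 + 141/1000 → 137/500
merge 21/125 + 181/1000 → 349/1000
merge 187/1000 + 19/100 → 377/1000
merge 137/500 + 349/1000 → 623/1000
merge 377/1000 + 623/1000 → 1
L = 79/1000 + 181/1000 + 137/500 + 349/1000 + 377/1000 + 623/1000 + 1 = 2883/1000 = 2.883 bits/symbol.

2.883 bits/symbol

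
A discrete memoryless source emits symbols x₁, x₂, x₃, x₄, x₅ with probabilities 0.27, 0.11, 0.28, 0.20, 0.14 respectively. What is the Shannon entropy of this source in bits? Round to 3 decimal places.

H = −Σ pᵢ log₂ pᵢ.
−0.27·log₂(0.27) = 0.5100
−0.11·log₂(0.11) = 0.3503
−0.28·log₂(0.28) = 0.5142
−0.20·log₂(0.20) = 0.4644
−0.14·log₂(0.14) = 0.3971
Sum ≈ 2.2360 → 2.236 bits.

2.236 bits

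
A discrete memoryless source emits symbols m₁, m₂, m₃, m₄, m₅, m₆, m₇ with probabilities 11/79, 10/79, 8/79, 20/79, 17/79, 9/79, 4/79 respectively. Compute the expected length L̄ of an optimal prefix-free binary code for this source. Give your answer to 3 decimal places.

2.684 bits/symbol

Repeatedly combine the two least-probable nodes; the expected code length is the sum of the merged weights.
merge 4/79 + 8/79 → 12/79
merge 9/79 + 10/79 → 19/79
merge 11/79 + 12/79 → 23/79
merge 17/79 + 19/79 → 36/79
merge 20/79 + 23/79 → 43/79
merge 36/79 + 43/79 → 1
L = 12/79 + 19/79 + 23/79 + 36/79 + 43/79 + 1 = 212/79 ≈ 2.684 bits/symbol.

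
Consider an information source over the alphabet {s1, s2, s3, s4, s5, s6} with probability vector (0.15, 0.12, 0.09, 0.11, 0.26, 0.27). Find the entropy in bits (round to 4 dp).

2.4559 bits

H = −Σ pᵢ log₂ pᵢ.
−0.15·log₂(0.15) = 0.4105
−0.12·log₂(0.12) = 0.3671
−0.09·log₂(0.09) = 0.3127
−0.11·log₂(0.11) = 0.3503
−0.26·log₂(0.26) = 0.5053
−0.27·log₂(0.27) = 0.5100
Sum ≈ 2.4559 → 2.4559 bits.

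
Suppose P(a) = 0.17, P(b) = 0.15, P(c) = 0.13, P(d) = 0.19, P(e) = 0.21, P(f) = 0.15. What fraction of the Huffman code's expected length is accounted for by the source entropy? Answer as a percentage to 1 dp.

Entropy H = −Σ p log₂ p ≈ 2.5664 bits.
Huffman merges: 13/100+3/20→7/25; 3/20+17/100→8/25; 19/100+21/100→2/5; 7/25+8/25→3/5; 2/5+3/5→1. L = 13/5 ≈ 2.6000.
Efficiency = H/L = 2.5664/2.6000 = 98.7%.

98.7%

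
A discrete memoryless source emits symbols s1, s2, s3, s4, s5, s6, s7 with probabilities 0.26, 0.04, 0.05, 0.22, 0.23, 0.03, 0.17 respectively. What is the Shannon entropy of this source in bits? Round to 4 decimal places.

H = −Σ pᵢ log₂ pᵢ.
−0.26·log₂(0.26) = 0.5053
−0.04·log₂(0.04) = 0.1858
−0.05·log₂(0.05) = 0.2161
−0.22·log₂(0.22) = 0.4806
−0.23·log₂(0.23) = 0.4877
−0.03·log₂(0.03) = 0.1518
−0.17·log₂(0.17) = 0.4346
Sum ≈ 2.4617 → 2.4617 bits.

2.4617 bits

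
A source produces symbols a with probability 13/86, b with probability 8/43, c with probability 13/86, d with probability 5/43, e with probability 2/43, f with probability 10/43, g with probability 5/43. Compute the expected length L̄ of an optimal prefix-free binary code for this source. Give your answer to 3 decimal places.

2.744 bits/symbol

Repeatedly combine the two least-probable nodes; the expected code length is the sum of the merged weights.
merge 2/43 + 5/43 → 7/43
merge 5/43 + 13/86 → 23/86
merge 13/86 + 7/43 → 27/86
merge 8/43 + 10/43 → 18/43
merge 23/86 + 27/86 → 25/43
merge 18/43 + 25/43 → 1
L = 7/43 + 23/86 + 27/86 + 18/43 + 25/43 + 1 = 118/43 ≈ 2.744 bits/symbol.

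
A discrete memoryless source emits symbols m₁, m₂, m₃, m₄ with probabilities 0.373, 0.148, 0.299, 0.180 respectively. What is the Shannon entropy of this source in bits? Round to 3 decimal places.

1.905 bits

H = −Σ pᵢ log₂ pᵢ.
−0.373·log₂(0.373) = 0.5307
−0.148·log₂(0.148) = 0.4079
−0.299·log₂(0.299) = 0.5208
−0.180·log₂(0.180) = 0.4453
Sum ≈ 1.9047 → 1.905 bits.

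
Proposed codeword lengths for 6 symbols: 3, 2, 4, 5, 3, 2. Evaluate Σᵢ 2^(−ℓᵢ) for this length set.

With common denominator 2^5 = 32: Σ 2^(−ℓᵢ) = 4/32 + 8/32 + 2/32 + 1/32 + 4/32 + 8/32 = 27/32 = 0.84375.

0.84375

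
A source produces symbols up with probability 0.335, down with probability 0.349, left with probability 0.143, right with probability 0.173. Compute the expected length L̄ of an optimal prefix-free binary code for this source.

Repeatedly combine the two least-probable nodes; the expected code length is the sum of the merged weights.
merge 143/1000 + 173/1000 → 79/250
merge 79/250 + 67/200 → 651/1000
merge 349/1000 + 651/1000 → 1
L = 79/250 + 651/1000 + 1 = 1967/1000 = 1.967 bits/symbol.

1.967 bits/symbol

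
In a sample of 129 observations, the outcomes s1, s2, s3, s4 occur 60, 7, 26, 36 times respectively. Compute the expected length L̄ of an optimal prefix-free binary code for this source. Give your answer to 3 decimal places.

1.791 bits/symbol

Probabilities are the counts divided by 129.
Repeatedly combine the two least-probable nodes; the expected code length is the sum of the merged weights.
merge 7/129 + 26/129 → 11/43
merge 11/43 + 12/43 → 23/43
merge 20/43 + 23/43 → 1
L = 11/43 + 23/43 + 1 = 77/43 ≈ 1.791 bits/symbol.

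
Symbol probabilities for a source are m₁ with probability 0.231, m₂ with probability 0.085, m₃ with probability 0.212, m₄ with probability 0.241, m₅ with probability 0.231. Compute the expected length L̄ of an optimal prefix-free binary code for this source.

2.297 bits/symbol

Repeatedly combine the two least-probable nodes; the expected code length is the sum of the merged weights.
merge 17/200 + 53/250 → 297/1000
merge 231/1000 + 231/1000 → 231/500
merge 241/1000 + 297/1000 → 269/500
merge 231/500 + 269/500 → 1
L = 297/1000 + 231/500 + 269/500 + 1 = 2297/1000 = 2.297 bits/symbol.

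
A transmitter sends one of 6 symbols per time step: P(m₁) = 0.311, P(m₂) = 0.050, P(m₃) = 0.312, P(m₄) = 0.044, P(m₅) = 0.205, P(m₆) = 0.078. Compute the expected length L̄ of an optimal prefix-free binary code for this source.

2.266 bits/symbol

Repeatedly combine the two least-probable nodes; the expected code length is the sum of the merged weights.
merge 11/250 + 1/20 → 47/500
merge 39/500 + 47/500 → 43/250
merge 43/250 + 41/200 → 377/1000
merge 311/1000 + 39/125 → 623/1000
merge 377/1000 + 623/1000 → 1
L = 47/500 + 43/250 + 377/1000 + 623/1000 + 1 = 1133/500 = 2.266 bits/symbol.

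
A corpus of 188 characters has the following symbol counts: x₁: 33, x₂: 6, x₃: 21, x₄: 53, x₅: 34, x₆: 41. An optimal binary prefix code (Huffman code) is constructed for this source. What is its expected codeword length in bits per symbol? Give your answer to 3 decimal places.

Probabilities are the counts divided by 188.
Repeatedly combine the two least-probable nodes; the expected code length is the sum of the merged weights.
merge 3/94 + 21/188 → 27/188
merge 27/188 + 33/188 → 15/47
merge 17/94 + 41/188 → 75/188
merge 53/188 + 15/47 → 113/188
merge 75/188 + 113/188 → 1
L = 27/188 + 15/47 + 75/188 + 113/188 + 1 = 463/188 ≈ 2.463 bits/symbol.

2.463 bits/symbol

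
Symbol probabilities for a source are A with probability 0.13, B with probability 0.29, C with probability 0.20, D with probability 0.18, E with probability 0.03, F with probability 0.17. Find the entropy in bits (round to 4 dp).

2.3966 bits

H = −Σ pᵢ log₂ pᵢ.
−0.13·log₂(0.13) = 0.3826
−0.29·log₂(0.29) = 0.5179
−0.20·log₂(0.20) = 0.4644
−0.18·log₂(0.18) = 0.4453
−0.03·log₂(0.03) = 0.1518
−0.17·log₂(0.17) = 0.4346
Sum ≈ 2.3966 → 2.3966 bits.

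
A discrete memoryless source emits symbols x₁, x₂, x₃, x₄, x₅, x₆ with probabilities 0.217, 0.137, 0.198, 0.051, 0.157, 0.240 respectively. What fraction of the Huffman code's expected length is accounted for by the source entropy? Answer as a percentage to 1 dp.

97.4%

Entropy H = −Σ p log₂ p ≈ 2.4663 bits.
Huffman merges: 51/1000+137/1000→47/250; 157/1000+47/250→69/200; 99/500+217/1000→83/200; 6/25+69/200→117/200; 83/200+117/200→1. L = 2533/1000 ≈ 2.5330.
Efficiency = H/L = 2.4663/2.5330 = 97.4%.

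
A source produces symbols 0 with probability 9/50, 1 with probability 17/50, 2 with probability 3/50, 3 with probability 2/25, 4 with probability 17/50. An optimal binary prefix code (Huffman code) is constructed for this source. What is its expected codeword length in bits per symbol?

2.12 bits/symbol

Repeatedly combine the two least-probable nodes; the expected code length is the sum of the merged weights.
merge 3/50 + 2/25 → 7/50
merge 7/50 + 9/50 → 8/25
merge 8/25 + 17/50 → 33/50
merge 17/50 + 33/50 → 1
L = 7/50 + 8/25 + 33/50 + 1 = 53/25 = 2.12 bits/symbol.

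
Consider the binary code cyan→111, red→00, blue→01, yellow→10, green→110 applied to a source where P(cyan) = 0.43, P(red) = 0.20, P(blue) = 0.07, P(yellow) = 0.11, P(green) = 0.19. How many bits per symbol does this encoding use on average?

L̄ = Σ pᵢ·ℓᵢ = 0.43·3 + 0.20·2 + 0.07·2 + 0.11·2 + 0.19·3 = 2.62 bits/symbol.

2.62 bits/symbol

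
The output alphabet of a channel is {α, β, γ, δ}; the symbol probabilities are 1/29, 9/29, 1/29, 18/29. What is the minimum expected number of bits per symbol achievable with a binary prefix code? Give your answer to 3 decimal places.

1.448 bits/symbol

Repeatedly combine the two least-probable nodes; the expected code length is the sum of the merged weights.
merge 1/29 + 1/29 → 2/29
merge 2/29 + 9/29 → 11/29
merge 11/29 + 18/29 → 1
L = 2/29 + 11/29 + 1 = 42/29 ≈ 1.448 bits/symbol.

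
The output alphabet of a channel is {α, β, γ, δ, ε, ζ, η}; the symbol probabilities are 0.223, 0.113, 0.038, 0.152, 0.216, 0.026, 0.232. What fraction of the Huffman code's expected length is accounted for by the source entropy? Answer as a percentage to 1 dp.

Entropy H = −Σ p log₂ p ≈ 2.5341 bits.
Huffman merges: 13/500+19/500→8/125; 8/125+113/1000→177/1000; 19/125+177/1000→329/1000; 27/125+223/1000→439/1000; 29/125+329/1000→561/1000; 439/1000+561/1000→1. L = 257/100 ≈ 2.5700.
Efficiency = H/L = 2.5341/2.5700 = 98.6%.

98.6%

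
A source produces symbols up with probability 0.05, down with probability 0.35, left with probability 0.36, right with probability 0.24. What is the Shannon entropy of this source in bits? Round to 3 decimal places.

1.771 bits

H = −Σ pᵢ log₂ pᵢ.
−0.05·log₂(0.05) = 0.2161
−0.35·log₂(0.35) = 0.5301
−0.36·log₂(0.36) = 0.5306
−0.24·log₂(0.24) = 0.4941
Sum ≈ 1.7709 → 1.771 bits.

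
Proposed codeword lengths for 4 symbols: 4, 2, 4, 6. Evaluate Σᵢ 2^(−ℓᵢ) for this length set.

With common denominator 2^6 = 64: Σ 2^(−ℓᵢ) = 4/64 + 16/64 + 4/64 + 1/64 = 25/64 = 0.390625.

0.390625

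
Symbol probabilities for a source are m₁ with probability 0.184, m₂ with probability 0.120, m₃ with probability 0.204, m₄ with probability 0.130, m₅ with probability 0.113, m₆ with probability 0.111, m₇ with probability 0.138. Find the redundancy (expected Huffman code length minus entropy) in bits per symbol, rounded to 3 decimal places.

Entropy H = −Σ p log₂ p ≈ 2.7687 bits.
Huffman merges: 111/1000+113/1000→28/125; 3/25+13/100→1/4; 69/500+23/125→161/500; 51/250+28/125→107/250; 1/4+161/500→143/250; 107/250+143/250→1. L = 699/250 ≈ 2.7960.
L − H = 2.7960 − 2.7687 = 0.027 bits.

0.027 bits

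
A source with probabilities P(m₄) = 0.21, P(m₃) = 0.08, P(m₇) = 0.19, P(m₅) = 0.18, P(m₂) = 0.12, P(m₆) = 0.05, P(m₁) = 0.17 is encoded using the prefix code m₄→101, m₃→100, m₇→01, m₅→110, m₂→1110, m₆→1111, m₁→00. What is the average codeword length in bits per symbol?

L̄ = Σ pᵢ·ℓᵢ = 0.21·3 + 0.08·3 + 0.19·2 + 0.18·3 + 0.12·4 + 0.05·4 + 0.17·2 = 2.81 bits/symbol.

2.81 bits/symbol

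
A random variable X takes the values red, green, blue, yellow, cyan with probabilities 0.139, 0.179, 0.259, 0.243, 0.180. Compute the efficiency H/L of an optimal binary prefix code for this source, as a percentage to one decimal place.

Entropy H = −Σ p log₂ p ≈ 2.2860 bits.
Huffman merges: 139/1000+179/1000→159/500; 9/50+243/1000→423/1000; 259/1000+159/500→577/1000; 423/1000+577/1000→1. L = 1159/500 ≈ 2.3180.
Efficiency = H/L = 2.2860/2.3180 = 98.6%.

98.6%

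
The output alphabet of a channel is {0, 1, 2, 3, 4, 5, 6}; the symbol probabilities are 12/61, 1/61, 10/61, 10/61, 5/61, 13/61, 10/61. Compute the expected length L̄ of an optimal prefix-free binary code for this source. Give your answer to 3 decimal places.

2.689 bits/symbol

Repeatedly combine the two least-probable nodes; the expected code length is the sum of the merged weights.
merge 1/61 + 5/61 → 6/61
merge 6/61 + 10/61 → 16/61
merge 10/61 + 10/61 → 20/61
merge 12/61 + 13/61 → 25/61
merge 16/61 + 20/61 → 36/61
merge 25/61 + 36/61 → 1
L = 6/61 + 16/61 + 20/61 + 25/61 + 36/61 + 1 = 164/61 ≈ 2.689 bits/symbol.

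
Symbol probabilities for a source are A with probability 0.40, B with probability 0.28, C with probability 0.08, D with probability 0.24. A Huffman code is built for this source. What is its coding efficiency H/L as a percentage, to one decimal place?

95.2%

Entropy H = −Σ p log₂ p ≈ 1.8286 bits.
Huffman merges: 2/25+6/25→8/25; 7/25+8/25→3/5; 2/5+3/5→1. L = 48/25 ≈ 1.9200.
Efficiency = H/L = 1.8286/1.9200 = 95.2%.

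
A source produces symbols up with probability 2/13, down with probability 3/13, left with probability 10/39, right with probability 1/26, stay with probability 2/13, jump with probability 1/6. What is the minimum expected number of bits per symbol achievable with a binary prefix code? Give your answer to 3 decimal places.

Repeatedly combine the two least-probable nodes; the expected code length is the sum of the merged weights.
merge 1/26 + 2/13 → 5/26
merge 2/13 + 1/6 → 25/78
merge 5/26 + 3/13 → 11/26
merge 10/39 + 25/78 → 15/26
merge 11/26 + 15/26 → 1
L = 5/26 + 25/78 + 11/26 + 15/26 + 1 = 98/39 ≈ 2.513 bits/symbol.

2.513 bits/symbol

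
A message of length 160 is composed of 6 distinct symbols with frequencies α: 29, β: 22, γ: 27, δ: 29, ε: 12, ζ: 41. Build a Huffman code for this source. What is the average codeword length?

2.5625 bits/symbol

Probabilities are the counts divided by 160.
Repeatedly combine the two least-probable nodes; the expected code length is the sum of the merged weights.
merge 3/40 + 11/80 → 17/80
merge 27/160 + 29/160 → 7/20
merge 29/160 + 17/80 → 63/160
merge 41/160 + 7/20 → 97/160
merge 63/160 + 97/160 → 1
L = 17/80 + 7/20 + 63/160 + 97/160 + 1 = 41/16 = 2.5625 bits/symbol.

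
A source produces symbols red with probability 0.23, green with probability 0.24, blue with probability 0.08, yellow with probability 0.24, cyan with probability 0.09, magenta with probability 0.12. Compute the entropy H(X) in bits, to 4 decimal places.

2.4472 bits

H = −Σ pᵢ log₂ pᵢ.
−0.23·log₂(0.23) = 0.4877
−0.24·log₂(0.24) = 0.4941
−0.08·log₂(0.08) = 0.2915
−0.24·log₂(0.24) = 0.4941
−0.09·log₂(0.09) = 0.3127
−0.12·log₂(0.12) = 0.3671
Sum ≈ 2.4472 → 2.4472 bits.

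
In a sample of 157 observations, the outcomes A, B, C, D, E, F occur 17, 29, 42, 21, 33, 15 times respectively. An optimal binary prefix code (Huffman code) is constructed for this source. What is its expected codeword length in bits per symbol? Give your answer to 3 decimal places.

2.522 bits/symbol

Probabilities are the counts divided by 157.
Repeatedly combine the two least-probable nodes; the expected code length is the sum of the merged weights.
merge 15/157 + 17/157 → 32/157
merge 21/157 + 29/157 → 50/157
merge 32/157 + 33/157 → 65/157
merge 42/157 + 50/157 → 92/157
merge 65/157 + 92/157 → 1
L = 32/157 + 50/157 + 65/157 + 92/157 + 1 = 396/157 ≈ 2.522 bits/symbol.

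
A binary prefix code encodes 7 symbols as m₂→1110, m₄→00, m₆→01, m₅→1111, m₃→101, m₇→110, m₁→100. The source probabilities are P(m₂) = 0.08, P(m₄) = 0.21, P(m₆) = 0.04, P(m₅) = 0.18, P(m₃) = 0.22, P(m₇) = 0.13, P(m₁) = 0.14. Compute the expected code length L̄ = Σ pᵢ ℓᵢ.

3.01 bits/symbol

L̄ = Σ pᵢ·ℓᵢ = 0.08·4 + 0.21·2 + 0.04·2 + 0.18·4 + 0.22·3 + 0.13·3 + 0.14·3 = 3.01 bits/symbol.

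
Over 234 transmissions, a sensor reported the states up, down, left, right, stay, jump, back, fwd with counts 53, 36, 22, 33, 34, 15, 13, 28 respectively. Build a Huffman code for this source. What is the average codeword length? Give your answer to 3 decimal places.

Probabilities are the counts divided by 234.
Repeatedly combine the two least-probable nodes; the expected code length is the sum of the merged weights.
merge 1/18 + 5/78 → 14/117
merge 11/117 + 14/117 → 25/117
merge 14/117 + 11/78 → 61/234
merge 17/117 + 2/13 → 35/117
merge 25/117 + 53/234 → 103/234
merge 61/234 + 35/117 → 131/234
merge 103/234 + 131/234 → 1
L = 14/117 + 25/117 + 61/234 + 35/117 + 103/234 + 131/234 + 1 = 677/234 ≈ 2.893 bits/symbol.

2.893 bits/symbol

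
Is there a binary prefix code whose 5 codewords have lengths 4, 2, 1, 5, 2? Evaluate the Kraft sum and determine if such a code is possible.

1.09375; no

With common denominator 2^5 = 32: Σ 2^(−ℓᵢ) = 2/32 + 8/32 + 16/32 + 1/32 + 8/32 = 35/32 = 1.09375.
Kraft's inequality requires Σ ≤ 1; here Σ = 1.09375 > 1, so no such prefix code exists.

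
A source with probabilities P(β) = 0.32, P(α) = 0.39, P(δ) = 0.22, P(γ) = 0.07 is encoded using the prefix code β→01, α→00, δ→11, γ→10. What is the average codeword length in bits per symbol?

L̄ = Σ pᵢ·ℓᵢ = 0.32·2 + 0.39·2 + 0.22·2 + 0.07·2 = 2 bits/symbol.

2 bits/symbol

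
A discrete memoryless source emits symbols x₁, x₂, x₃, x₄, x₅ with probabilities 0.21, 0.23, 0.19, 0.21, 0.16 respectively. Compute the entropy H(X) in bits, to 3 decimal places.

2.312 bits

H = −Σ pᵢ log₂ pᵢ.
−0.21·log₂(0.21) = 0.4728
−0.23·log₂(0.23) = 0.4877
−0.19·log₂(0.19) = 0.4552
−0.21·log₂(0.21) = 0.4728
−0.16·log₂(0.16) = 0.4230
Sum ≈ 2.3116 → 2.312 bits.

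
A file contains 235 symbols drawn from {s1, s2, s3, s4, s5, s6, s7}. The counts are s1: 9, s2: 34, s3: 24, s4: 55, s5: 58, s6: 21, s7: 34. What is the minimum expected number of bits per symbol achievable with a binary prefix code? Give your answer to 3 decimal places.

2.647 bits/symbol

Probabilities are the counts divided by 235.
Repeatedly combine the two least-probable nodes; the expected code length is the sum of the merged weights.
merge 9/235 + 21/235 → 6/47
merge 24/235 + 6/47 → 54/235
merge 34/235 + 34/235 → 68/235
merge 54/235 + 11/47 → 109/235
merge 58/235 + 68/235 → 126/235
merge 109/235 + 126/235 → 1
L = 6/47 + 54/235 + 68/235 + 109/235 + 126/235 + 1 = 622/235 ≈ 2.647 bits/symbol.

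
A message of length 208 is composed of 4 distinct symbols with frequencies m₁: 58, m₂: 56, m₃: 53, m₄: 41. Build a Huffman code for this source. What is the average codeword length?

Probabilities are the counts divided by 208.
Repeatedly combine the two least-probable nodes; the expected code length is the sum of the merged weights.
merge 41/208 + 53/208 → 47/104
merge 7/26 + 29/104 → 57/104
merge 47/104 + 57/104 → 1
L = 47/104 + 57/104 + 1 = 2 bits/symbol.

2 bits/symbol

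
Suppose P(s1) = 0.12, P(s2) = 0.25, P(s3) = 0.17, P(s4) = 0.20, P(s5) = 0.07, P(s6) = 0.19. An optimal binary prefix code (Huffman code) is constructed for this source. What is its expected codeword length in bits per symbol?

Repeatedly combine the two least-probable nodes; the expected code length is the sum of the merged weights.
merge 7/100 + 3/25 → 19/100
merge 17/100 + 19/100 → 9/25
merge 19/100 + 1/5 → 39/100
merge 1/4 + 9/25 → 61/100
merge 39/100 + 61/100 → 1
L = 19/100 + 9/25 + 39/100 + 61/100 + 1 = 51/20 = 2.55 bits/symbol.

2.55 bits/symbol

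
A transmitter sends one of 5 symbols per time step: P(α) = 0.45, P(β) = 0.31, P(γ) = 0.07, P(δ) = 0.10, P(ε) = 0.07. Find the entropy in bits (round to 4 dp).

H = −Σ pᵢ log₂ pᵢ.
−0.45·log₂(0.45) = 0.5184
−0.31·log₂(0.31) = 0.5238
−0.07·log₂(0.07) = 0.2686
−0.10·log₂(0.10) = 0.3322
−0.07·log₂(0.07) = 0.2686
Sum ≈ 1.9115 → 1.9115 bits.

1.9115 bits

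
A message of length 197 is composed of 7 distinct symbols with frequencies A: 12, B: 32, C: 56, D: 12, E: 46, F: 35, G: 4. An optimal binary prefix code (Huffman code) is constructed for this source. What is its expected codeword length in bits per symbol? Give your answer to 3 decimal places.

2.528 bits/symbol

Probabilities are the counts divided by 197.
Repeatedly combine the two least-probable nodes; the expected code length is the sum of the merged weights.
merge 4/197 + 12/197 → 16/197
merge 12/197 + 16/197 → 28/197
merge 28/197 + 32/197 → 60/197
merge 35/197 + 46/197 → 81/197
merge 56/197 + 60/197 → 116/197
merge 81/197 + 116/197 → 1
L = 16/197 + 28/197 + 60/197 + 81/197 + 116/197 + 1 = 498/197 ≈ 2.528 bits/symbol.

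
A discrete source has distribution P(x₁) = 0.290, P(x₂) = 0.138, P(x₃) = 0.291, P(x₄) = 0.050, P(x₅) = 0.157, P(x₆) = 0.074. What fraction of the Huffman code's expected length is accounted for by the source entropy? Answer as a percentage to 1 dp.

98.2%

Entropy H = −Σ p log₂ p ≈ 2.3439 bits.
Huffman merges: 1/20+37/500→31/250; 31/250+69/500→131/500; 157/1000+131/500→419/1000; 29/100+291/1000→581/1000; 419/1000+581/1000→1. L = 1193/500 ≈ 2.3860.
Efficiency = H/L = 2.3439/2.3860 = 98.2%.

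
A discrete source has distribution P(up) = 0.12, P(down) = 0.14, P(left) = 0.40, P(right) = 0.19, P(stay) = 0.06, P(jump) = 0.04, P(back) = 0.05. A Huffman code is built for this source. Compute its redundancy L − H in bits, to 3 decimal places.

0.046 bits

Entropy H = −Σ p log₂ p ≈ 2.3936 bits.
Huffman merges: 1/25+1/20→9/100; 3/50+9/100→3/20; 3/25+7/50→13/50; 3/20+19/100→17/50; 13/50+17/50→3/5; 2/5+3/5→1. L = 61/25 ≈ 2.4400.
L − H = 2.4400 − 2.3936 = 0.046 bits.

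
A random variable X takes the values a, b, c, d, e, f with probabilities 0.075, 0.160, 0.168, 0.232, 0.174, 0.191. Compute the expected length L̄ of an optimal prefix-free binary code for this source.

Repeatedly combine the two least-probable nodes; the expected code length is the sum of the merged weights.
merge 3/40 + 4/25 → 47/200
merge 21/125 + 87/500 → 171/500
merge 191/1000 + 29/125 → 423/1000
merge 47/200 + 171/500 → 577/1000
merge 423/1000 + 577/1000 → 1
L = 47/200 + 171/500 + 423/1000 + 577/1000 + 1 = 2577/1000 = 2.577 bits/symbol.

2.577 bits/symbol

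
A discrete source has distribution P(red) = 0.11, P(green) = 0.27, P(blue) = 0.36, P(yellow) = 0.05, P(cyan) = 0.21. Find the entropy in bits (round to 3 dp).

2.080 bits

H = −Σ pᵢ log₂ pᵢ.
−0.11·log₂(0.11) = 0.3503
−0.27·log₂(0.27) = 0.5100
−0.36·log₂(0.36) = 0.5306
−0.05·log₂(0.05) = 0.2161
−0.21·log₂(0.21) = 0.4728
Sum ≈ 2.0798 → 2.080 bits.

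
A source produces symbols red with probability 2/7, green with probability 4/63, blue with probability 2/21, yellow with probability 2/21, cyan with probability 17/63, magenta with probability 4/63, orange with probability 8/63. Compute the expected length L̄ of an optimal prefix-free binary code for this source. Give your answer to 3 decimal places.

2.571 bits/symbol

Repeatedly combine the two least-probable nodes; the expected code length is the sum of the merged weights.
merge 4/63 + 4/63 → 8/63
merge 2/21 + 2/21 → 4/21
merge 8/63 + 8/63 → 16/63
merge 4/21 + 16/63 → 4/9
merge 17/63 + 2/7 → 5/9
merge 4/9 + 5/9 → 1
L = 8/63 + 4/21 + 16/63 + 4/9 + 5/9 + 1 = 18/7 ≈ 2.571 bits/symbol.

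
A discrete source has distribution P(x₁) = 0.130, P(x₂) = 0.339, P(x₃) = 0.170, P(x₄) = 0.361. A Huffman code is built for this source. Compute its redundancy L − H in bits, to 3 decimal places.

0.062 bits

Entropy H = −Σ p log₂ p ≈ 1.8769 bits.
Huffman merges: 13/100+17/100→3/10; 3/10+339/1000→639/1000; 361/1000+639/1000→1. L = 1939/1000 ≈ 1.9390.
L − H = 1.9390 − 1.8769 = 0.062 bits.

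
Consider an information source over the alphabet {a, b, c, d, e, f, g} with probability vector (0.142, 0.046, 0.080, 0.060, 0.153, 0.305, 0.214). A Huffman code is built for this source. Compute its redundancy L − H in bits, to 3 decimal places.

0.035 bits

Entropy H = −Σ p log₂ p ≈ 2.5522 bits.
Huffman merges: 23/500+3/50→53/500; 2/25+53/500→93/500; 71/500+153/1000→59/200; 93/500+107/500→2/5; 59/200+61/200→3/5; 2/5+3/5→1. L = 2587/1000 ≈ 2.5870.
L − H = 2.5870 − 2.5522 = 0.035 bits.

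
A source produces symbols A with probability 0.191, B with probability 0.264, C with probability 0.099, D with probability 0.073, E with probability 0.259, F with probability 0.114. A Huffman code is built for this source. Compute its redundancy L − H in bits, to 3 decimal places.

Entropy H = −Σ p log₂ p ≈ 2.4313 bits.
Huffman merges: 73/1000+99/1000→43/250; 57/500+43/250→143/500; 191/1000+259/1000→9/20; 33/125+143/500→11/20; 9/20+11/20→1. L = 1229/500 ≈ 2.4580.
L − H = 2.4580 − 2.4313 = 0.027 bits.

0.027 bits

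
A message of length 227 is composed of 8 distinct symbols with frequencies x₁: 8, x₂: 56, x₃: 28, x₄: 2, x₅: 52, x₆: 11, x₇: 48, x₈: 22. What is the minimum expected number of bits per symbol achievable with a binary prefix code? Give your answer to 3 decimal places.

Probabilities are the counts divided by 227.
Repeatedly combine the two least-probable nodes; the expected code length is the sum of the merged weights.
merge 2/227 + 8/227 → 10/227
merge 10/227 + 11/227 → 21/227
merge 21/227 + 22/227 → 43/227
merge 28/227 + 43/227 → 71/227
merge 48/227 + 52/227 → 100/227
merge 56/227 + 71/227 → 127/227
merge 100/227 + 127/227 → 1
L = 10/227 + 21/227 + 43/227 + 71/227 + 100/227 + 127/227 + 1 = 599/227 ≈ 2.639 bits/symbol.

2.639 bits/symbol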